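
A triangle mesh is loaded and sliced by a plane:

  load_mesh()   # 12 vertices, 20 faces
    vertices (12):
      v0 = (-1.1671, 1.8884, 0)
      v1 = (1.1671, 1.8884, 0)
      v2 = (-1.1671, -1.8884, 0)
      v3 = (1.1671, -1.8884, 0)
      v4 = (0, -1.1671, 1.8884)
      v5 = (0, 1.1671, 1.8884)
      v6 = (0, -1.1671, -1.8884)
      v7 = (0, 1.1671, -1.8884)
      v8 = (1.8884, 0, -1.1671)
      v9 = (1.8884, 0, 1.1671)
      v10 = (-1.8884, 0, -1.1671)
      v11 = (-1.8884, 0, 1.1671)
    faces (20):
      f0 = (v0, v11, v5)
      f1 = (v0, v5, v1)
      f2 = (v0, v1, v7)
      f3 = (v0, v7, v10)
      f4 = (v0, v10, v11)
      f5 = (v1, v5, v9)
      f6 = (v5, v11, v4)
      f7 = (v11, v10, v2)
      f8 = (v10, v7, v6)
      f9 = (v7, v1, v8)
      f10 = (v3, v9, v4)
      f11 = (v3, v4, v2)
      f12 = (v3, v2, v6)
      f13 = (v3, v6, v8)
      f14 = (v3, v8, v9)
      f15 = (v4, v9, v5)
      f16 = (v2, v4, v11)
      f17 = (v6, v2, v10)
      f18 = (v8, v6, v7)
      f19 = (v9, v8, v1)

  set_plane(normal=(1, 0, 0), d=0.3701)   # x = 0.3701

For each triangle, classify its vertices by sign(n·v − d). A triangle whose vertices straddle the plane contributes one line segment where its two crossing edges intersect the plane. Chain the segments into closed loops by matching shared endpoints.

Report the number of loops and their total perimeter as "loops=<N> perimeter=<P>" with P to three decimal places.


loops=1 perimeter=11.863

Straddling triangles (10 of 20):
  (v0,v5,v1) [--+] → (0.3701, 1.39583, 1.28957)–(0.3701, 1.8884, 0)  len=1.3804
  (v0,v1,v7) [-+-] → (0.3701, 1.8884, 0)–(0.3701, 1.39583, -1.28957)  len=1.3804
  (v1,v5,v9) [+-+] → (0.3701, 1.39583, 1.28957)–(0.3701, 0.938365, 1.74704)  len=0.6470
  (v7,v1,v8) [-++] → (0.3701, 1.39583, -1.28957)–(0.3701, 0.938365, -1.74704)  len=0.6470
  (v3,v9,v4) [++-] → (0.3701, -0.938365, 1.74704)–(0.3701, -1.39583, 1.28957)  len=0.6470
  (v3,v4,v2) [+--] → (0.3701, -1.39583, 1.28957)–(0.3701, -1.8884, 0)  len=1.3804
  (v3,v2,v6) [+--] → (0.3701, -1.8884, 0)–(0.3701, -1.39583, -1.28957)  len=1.3804
  (v3,v6,v8) [+-+] → (0.3701, -1.39583, -1.28957)–(0.3701, -0.938365, -1.74704)  len=0.6470
  (v4,v9,v5) [-+-] → (0.3701, -0.938365, 1.74704)–(0.3701, 0.938365, 1.74704)  len=1.8767
  (v8,v6,v7) [+--] → (0.3701, -0.938365, -1.74704)–(0.3701, 0.938365, -1.74704)  len=1.8767

Chained into 1 loop(s):
  loop 1: 10 segments, perimeter = 11.8630
Total perimeter = 11.863


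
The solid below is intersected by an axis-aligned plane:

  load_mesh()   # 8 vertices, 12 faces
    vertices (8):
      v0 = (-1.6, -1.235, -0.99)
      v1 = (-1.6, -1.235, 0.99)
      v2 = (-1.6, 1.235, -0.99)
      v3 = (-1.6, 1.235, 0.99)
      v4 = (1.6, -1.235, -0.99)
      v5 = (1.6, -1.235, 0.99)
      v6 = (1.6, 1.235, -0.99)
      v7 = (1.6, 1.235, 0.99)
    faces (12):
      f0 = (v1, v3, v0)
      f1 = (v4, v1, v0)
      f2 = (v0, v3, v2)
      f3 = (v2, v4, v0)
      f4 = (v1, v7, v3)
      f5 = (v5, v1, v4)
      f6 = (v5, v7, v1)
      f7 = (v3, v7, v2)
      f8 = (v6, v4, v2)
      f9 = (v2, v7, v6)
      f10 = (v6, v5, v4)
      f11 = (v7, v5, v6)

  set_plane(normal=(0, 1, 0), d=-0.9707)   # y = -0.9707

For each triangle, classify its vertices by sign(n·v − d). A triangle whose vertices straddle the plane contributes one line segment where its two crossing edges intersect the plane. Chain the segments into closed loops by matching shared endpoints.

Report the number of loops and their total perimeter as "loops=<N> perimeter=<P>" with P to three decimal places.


Straddling triangles (8 of 12):
  (v1,v3,v0) [-+-] → (-1.6, -0.9707, 0.99)–(-1.6, -0.9707, -0.778132)  len=1.7681
  (v0,v3,v2) [-++] → (-1.6, -0.9707, -0.778132)–(-1.6, -0.9707, -0.99)  len=0.2119
  (v2,v4,v0) [+--] → (1.25759, -0.9707, -0.99)–(-1.6, -0.9707, -0.99)  len=2.8576
  (v1,v7,v3) [-++] → (-1.25759, -0.9707, 0.99)–(-1.6, -0.9707, 0.99)  len=0.3424
  (v5,v7,v1) [-+-] → (1.6, -0.9707, 0.99)–(-1.25759, -0.9707, 0.99)  len=2.8576
  (v6,v4,v2) [+-+] → (1.6, -0.9707, -0.99)–(1.25759, -0.9707, -0.99)  len=0.3424
  (v6,v5,v4) [+--] → (1.6, -0.9707, 0.778132)–(1.6, -0.9707, -0.99)  len=1.7681
  (v7,v5,v6) [+-+] → (1.6, -0.9707, 0.99)–(1.6, -0.9707, 0.778132)  len=0.2119

Chained into 1 loop(s):
  loop 1: 8 segments, perimeter = 10.3600
Total perimeter = 10.360

loops=1 perimeter=10.360


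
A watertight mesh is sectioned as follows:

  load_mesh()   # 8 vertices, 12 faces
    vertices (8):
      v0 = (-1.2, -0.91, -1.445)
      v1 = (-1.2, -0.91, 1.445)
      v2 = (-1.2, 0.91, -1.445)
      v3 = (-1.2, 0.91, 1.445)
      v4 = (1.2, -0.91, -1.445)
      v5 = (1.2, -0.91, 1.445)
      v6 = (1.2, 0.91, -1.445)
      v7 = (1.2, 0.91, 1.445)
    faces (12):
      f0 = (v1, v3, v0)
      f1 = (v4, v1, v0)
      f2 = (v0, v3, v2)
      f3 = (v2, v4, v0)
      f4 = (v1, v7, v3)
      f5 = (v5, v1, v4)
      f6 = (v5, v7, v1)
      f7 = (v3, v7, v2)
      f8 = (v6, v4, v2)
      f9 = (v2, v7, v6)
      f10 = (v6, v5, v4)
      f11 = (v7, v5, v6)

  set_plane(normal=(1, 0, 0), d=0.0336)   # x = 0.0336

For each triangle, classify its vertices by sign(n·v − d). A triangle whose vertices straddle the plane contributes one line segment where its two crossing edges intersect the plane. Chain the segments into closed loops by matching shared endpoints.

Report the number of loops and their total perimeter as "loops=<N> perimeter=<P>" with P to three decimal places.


Straddling triangles (8 of 12):
  (v4,v1,v0) [+--] → (0.0336, -0.91, -0.04046)–(0.0336, -0.91, -1.445)  len=1.4045
  (v2,v4,v0) [-+-] → (0.0336, -0.02548, -1.445)–(0.0336, -0.91, -1.445)  len=0.8845
  (v1,v7,v3) [-+-] → (0.0336, 0.02548, 1.445)–(0.0336, 0.91, 1.445)  len=0.8845
  (v5,v1,v4) [+-+] → (0.0336, -0.91, 1.445)–(0.0336, -0.91, -0.04046)  len=1.4855
  (v5,v7,v1) [++-] → (0.0336, 0.02548, 1.445)–(0.0336, -0.91, 1.445)  len=0.9355
  (v3,v7,v2) [-+-] → (0.0336, 0.91, 1.445)–(0.0336, 0.91, 0.04046)  len=1.4045
  (v6,v4,v2) [++-] → (0.0336, -0.02548, -1.445)–(0.0336, 0.91, -1.445)  len=0.9355
  (v2,v7,v6) [-++] → (0.0336, 0.91, 0.04046)–(0.0336, 0.91, -1.445)  len=1.4855

Chained into 1 loop(s):
  loop 1: 8 segments, perimeter = 9.4200
Total perimeter = 9.420

loops=1 perimeter=9.420


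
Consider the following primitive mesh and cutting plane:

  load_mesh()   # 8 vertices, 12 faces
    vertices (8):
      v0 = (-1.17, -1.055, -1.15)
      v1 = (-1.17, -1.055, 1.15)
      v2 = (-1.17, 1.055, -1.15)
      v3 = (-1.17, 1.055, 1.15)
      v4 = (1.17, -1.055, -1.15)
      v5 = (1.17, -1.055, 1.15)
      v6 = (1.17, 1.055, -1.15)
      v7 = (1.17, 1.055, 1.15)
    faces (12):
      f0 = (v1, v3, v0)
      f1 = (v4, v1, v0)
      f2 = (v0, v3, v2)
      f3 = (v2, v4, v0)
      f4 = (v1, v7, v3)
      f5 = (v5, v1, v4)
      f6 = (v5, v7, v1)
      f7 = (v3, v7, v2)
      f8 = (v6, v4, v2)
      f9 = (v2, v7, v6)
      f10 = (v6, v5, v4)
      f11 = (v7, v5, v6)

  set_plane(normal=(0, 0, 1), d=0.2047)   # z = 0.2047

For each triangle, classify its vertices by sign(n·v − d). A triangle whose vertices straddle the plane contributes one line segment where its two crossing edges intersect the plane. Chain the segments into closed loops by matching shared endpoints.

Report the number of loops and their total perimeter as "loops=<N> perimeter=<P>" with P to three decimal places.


Straddling triangles (8 of 12):
  (v1,v3,v0) [++-] → (-1.17, 0.18779, 0.2047)–(-1.17, -1.055, 0.2047)  len=1.2428
  (v4,v1,v0) [-+-] → (-0.20826, -1.055, 0.2047)–(-1.17, -1.055, 0.2047)  len=0.9617
  (v0,v3,v2) [-+-] → (-1.17, 0.18779, 0.2047)–(-1.17, 1.055, 0.2047)  len=0.8672
  (v5,v1,v4) [++-] → (-0.20826, -1.055, 0.2047)–(1.17, -1.055, 0.2047)  len=1.3783
  (v3,v7,v2) [++-] → (0.20826, 1.055, 0.2047)–(-1.17, 1.055, 0.2047)  len=1.3783
  (v2,v7,v6) [-+-] → (0.20826, 1.055, 0.2047)–(1.17, 1.055, 0.2047)  len=0.9617
  (v6,v5,v4) [-+-] → (1.17, -0.18779, 0.2047)–(1.17, -1.055, 0.2047)  len=0.8672
  (v7,v5,v6) [++-] → (1.17, -0.18779, 0.2047)–(1.17, 1.055, 0.2047)  len=1.2428

Chained into 1 loop(s):
  loop 1: 8 segments, perimeter = 8.9000
Total perimeter = 8.900

loops=1 perimeter=8.900


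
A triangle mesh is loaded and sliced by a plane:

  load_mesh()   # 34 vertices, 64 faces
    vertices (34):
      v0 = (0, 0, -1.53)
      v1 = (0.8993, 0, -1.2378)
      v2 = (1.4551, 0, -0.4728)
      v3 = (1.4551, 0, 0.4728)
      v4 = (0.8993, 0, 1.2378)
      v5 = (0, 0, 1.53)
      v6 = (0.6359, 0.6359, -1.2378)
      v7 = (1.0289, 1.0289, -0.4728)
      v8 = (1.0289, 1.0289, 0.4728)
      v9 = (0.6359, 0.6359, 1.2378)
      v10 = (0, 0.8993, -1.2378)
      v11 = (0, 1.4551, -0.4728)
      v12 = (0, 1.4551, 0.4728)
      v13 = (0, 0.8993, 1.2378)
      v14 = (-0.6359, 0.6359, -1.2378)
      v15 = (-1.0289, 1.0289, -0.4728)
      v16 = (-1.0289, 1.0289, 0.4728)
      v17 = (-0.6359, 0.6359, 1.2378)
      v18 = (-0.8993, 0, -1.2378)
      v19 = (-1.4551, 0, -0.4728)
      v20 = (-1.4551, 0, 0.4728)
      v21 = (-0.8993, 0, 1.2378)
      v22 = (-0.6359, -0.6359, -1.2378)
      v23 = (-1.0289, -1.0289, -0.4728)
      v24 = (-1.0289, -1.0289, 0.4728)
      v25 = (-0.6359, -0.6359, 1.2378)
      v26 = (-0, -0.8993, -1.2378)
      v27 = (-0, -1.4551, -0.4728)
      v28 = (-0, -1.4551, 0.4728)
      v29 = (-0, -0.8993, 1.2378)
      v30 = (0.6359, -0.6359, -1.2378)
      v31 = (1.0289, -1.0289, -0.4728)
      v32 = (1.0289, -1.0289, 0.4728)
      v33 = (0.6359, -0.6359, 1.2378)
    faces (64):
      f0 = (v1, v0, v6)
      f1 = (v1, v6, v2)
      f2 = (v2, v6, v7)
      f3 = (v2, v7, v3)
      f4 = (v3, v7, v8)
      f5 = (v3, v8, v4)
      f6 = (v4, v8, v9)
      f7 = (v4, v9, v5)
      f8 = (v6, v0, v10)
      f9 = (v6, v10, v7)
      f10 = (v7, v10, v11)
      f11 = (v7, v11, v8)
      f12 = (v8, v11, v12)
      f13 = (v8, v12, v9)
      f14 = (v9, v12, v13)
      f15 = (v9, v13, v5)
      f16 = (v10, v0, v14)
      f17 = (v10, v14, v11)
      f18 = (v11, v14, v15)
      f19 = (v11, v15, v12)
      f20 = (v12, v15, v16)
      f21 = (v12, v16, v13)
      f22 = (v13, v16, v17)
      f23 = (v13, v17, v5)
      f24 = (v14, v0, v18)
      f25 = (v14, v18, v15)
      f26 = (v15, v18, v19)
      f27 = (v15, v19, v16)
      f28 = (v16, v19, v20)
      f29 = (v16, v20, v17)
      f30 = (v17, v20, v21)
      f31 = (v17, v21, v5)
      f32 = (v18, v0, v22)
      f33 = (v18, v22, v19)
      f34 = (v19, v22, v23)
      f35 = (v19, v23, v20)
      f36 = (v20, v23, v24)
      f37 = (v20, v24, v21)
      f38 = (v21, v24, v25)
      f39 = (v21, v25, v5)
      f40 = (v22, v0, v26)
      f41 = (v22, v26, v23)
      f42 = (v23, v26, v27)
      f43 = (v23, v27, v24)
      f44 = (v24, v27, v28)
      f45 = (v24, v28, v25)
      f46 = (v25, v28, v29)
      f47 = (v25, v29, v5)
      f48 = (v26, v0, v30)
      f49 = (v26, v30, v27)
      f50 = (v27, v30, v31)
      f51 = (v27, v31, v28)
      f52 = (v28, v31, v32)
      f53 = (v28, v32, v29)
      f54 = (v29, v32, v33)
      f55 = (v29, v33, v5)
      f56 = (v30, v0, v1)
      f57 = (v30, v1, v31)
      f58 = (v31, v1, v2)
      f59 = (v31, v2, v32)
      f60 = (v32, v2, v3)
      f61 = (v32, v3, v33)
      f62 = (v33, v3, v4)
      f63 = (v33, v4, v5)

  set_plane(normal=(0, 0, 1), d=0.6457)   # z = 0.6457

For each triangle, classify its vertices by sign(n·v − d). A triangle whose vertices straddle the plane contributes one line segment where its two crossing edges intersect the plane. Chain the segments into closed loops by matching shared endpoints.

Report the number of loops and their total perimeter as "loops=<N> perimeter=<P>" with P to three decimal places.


Straddling triangles (16 of 64):
  (v3,v8,v4) [--+] → (0.999609, 0.796355, 0.6457)–(1.32948, 0, 0.6457)  len=0.8620
  (v4,v8,v9) [+-+] → (0.999609, 0.796355, 0.6457)–(0.940077, 0.940077, 0.6457)  len=0.1556
  (v8,v12,v9) [--+] → (0.143722, 1.26995, 0.6457)–(0.940077, 0.940077, 0.6457)  len=0.8620
  (v9,v12,v13) [+-+] → (0.143722, 1.26995, 0.6457)–(0, 1.32948, 0.6457)  len=0.1556
  (v12,v16,v13) [--+] → (-0.796355, 0.999609, 0.6457)–(0, 1.32948, 0.6457)  len=0.8620
  (v13,v16,v17) [+-+] → (-0.796355, 0.999609, 0.6457)–(-0.940077, 0.940077, 0.6457)  len=0.1556
  (v16,v20,v17) [--+] → (-1.26995, 0.143722, 0.6457)–(-0.940077, 0.940077, 0.6457)  len=0.8620
  (v17,v20,v21) [+-+] → (-1.26995, 0.143722, 0.6457)–(-1.32948, 0, 0.6457)  len=0.1556
  (v20,v24,v21) [--+] → (-0.999609, -0.796355, 0.6457)–(-1.32948, 0, 0.6457)  len=0.8620
  (v21,v24,v25) [+-+] → (-0.999609, -0.796355, 0.6457)–(-0.940077, -0.940077, 0.6457)  len=0.1556
  (v24,v28,v25) [--+] → (-0.143722, -1.26995, 0.6457)–(-0.940077, -0.940077, 0.6457)  len=0.8620
  (v25,v28,v29) [+-+] → (-0.143722, -1.26995, 0.6457)–(0, -1.32948, 0.6457)  len=0.1556
  (v28,v32,v29) [--+] → (0.796355, -0.999609, 0.6457)–(0, -1.32948, 0.6457)  len=0.8620
  (v29,v32,v33) [+-+] → (0.796355, -0.999609, 0.6457)–(0.940077, -0.940077, 0.6457)  len=0.1556
  (v32,v3,v33) [--+] → (1.26995, -0.143722, 0.6457)–(0.940077, -0.940077, 0.6457)  len=0.8620
  (v33,v3,v4) [+-+] → (1.26995, -0.143722, 0.6457)–(1.32948, 0, 0.6457)  len=0.1556

Chained into 1 loop(s):
  loop 1: 16 segments, perimeter = 8.1403
Total perimeter = 8.140

loops=1 perimeter=8.140


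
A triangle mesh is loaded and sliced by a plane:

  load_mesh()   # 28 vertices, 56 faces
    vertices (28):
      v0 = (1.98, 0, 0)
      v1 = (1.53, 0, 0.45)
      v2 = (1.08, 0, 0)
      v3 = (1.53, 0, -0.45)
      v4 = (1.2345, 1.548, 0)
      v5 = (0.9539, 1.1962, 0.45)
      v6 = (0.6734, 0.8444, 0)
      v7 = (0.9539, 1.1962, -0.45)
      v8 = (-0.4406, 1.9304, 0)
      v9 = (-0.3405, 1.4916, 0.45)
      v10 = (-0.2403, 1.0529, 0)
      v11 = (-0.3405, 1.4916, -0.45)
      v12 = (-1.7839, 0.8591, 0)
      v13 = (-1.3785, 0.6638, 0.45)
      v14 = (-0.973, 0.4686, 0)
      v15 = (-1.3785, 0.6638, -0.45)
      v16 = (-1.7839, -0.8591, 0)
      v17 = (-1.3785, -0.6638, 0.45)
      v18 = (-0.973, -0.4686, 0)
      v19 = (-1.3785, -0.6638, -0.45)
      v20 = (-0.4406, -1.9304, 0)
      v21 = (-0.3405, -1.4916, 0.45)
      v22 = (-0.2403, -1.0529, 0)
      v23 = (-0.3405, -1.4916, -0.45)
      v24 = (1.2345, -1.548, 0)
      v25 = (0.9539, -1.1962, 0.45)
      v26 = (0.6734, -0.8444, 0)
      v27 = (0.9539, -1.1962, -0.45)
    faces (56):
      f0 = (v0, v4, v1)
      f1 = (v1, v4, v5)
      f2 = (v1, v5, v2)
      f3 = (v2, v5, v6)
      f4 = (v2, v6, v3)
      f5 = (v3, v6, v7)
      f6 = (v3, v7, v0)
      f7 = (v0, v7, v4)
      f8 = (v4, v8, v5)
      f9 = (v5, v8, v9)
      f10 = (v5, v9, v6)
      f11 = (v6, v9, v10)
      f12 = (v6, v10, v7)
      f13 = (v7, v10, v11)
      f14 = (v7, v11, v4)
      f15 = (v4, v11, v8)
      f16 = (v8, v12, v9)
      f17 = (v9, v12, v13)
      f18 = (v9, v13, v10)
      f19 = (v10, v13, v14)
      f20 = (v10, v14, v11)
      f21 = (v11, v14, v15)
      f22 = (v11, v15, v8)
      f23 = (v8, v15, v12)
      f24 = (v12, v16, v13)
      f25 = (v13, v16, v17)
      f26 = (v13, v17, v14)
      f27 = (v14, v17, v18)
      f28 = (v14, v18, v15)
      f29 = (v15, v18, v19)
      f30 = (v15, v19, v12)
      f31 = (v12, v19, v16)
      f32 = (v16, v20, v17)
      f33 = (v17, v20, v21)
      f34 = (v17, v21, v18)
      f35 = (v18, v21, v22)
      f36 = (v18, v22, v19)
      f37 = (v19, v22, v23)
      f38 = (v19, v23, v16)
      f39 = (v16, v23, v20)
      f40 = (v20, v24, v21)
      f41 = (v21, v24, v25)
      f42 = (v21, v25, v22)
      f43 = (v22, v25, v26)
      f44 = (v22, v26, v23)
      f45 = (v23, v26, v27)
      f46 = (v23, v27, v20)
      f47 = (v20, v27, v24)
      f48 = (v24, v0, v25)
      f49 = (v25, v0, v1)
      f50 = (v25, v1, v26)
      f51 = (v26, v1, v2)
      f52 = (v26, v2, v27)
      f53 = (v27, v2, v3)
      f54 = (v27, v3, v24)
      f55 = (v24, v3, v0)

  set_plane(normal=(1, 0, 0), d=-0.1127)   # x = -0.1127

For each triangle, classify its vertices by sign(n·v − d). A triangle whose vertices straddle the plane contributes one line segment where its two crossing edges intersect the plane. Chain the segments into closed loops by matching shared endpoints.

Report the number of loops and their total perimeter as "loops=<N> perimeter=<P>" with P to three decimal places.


Straddling triangles (16 of 56):
  (v4,v8,v5) [+-+] → (-0.1127, 1.85555, 0)–(-0.1127, 1.75776, 0.105812)  len=0.1441
  (v5,v8,v9) [+--] → (-0.1127, 1.75776, 0.105812)–(-0.1127, 1.43961, 0.45)  len=0.4687
  (v5,v9,v6) [+-+] → (-0.1127, 1.43961, 0.45)–(-0.1127, 1.34619, 0.348895)  len=0.1377
  (v6,v9,v10) [+--] → (-0.1127, 1.34619, 0.348895)–(-0.1127, 1.02378, 0)  len=0.4751
  (v6,v10,v7) [+-+] → (-0.1127, 1.02378, 0)–(-0.1127, 1.06821, -0.0480824)  len=0.0655
  (v7,v10,v11) [+--] → (-0.1127, 1.06821, -0.0480824)–(-0.1127, 1.43961, -0.45)  len=0.5472
  (v7,v11,v4) [+-+] → (-0.1127, 1.43961, -0.45)–(-0.1127, 1.49976, -0.384914)  len=0.0886
  (v4,v11,v8) [+--] → (-0.1127, 1.49976, -0.384914)–(-0.1127, 1.85555, 0)  len=0.5242
  (v20,v24,v21) [-+-] → (-0.1127, -1.85555, 0)–(-0.1127, -1.49976, 0.384914)  len=0.5242
  (v21,v24,v25) [-++] → (-0.1127, -1.49976, 0.384914)–(-0.1127, -1.43961, 0.45)  len=0.0886
  (v21,v25,v22) [-+-] → (-0.1127, -1.43961, 0.45)–(-0.1127, -1.06821, 0.0480824)  len=0.5472
  (v22,v25,v26) [-++] → (-0.1127, -1.06821, 0.0480824)–(-0.1127, -1.02378, 0)  len=0.0655
  (v22,v26,v23) [-+-] → (-0.1127, -1.02378, 0)–(-0.1127, -1.34619, -0.348895)  len=0.4751
  (v23,v26,v27) [-++] → (-0.1127, -1.34619, -0.348895)–(-0.1127, -1.43961, -0.45)  len=0.1377
  (v23,v27,v20) [-+-] → (-0.1127, -1.43961, -0.45)–(-0.1127, -1.75776, -0.105812)  len=0.4687
  (v20,v27,v24) [-++] → (-0.1127, -1.75776, -0.105812)–(-0.1127, -1.85555, 0)  len=0.1441

Chained into 2 loop(s):
  loop 1: 8 segments, perimeter = 2.4510
  loop 2: 8 segments, perimeter = 2.4510
Total perimeter = 4.902

loops=2 perimeter=4.902


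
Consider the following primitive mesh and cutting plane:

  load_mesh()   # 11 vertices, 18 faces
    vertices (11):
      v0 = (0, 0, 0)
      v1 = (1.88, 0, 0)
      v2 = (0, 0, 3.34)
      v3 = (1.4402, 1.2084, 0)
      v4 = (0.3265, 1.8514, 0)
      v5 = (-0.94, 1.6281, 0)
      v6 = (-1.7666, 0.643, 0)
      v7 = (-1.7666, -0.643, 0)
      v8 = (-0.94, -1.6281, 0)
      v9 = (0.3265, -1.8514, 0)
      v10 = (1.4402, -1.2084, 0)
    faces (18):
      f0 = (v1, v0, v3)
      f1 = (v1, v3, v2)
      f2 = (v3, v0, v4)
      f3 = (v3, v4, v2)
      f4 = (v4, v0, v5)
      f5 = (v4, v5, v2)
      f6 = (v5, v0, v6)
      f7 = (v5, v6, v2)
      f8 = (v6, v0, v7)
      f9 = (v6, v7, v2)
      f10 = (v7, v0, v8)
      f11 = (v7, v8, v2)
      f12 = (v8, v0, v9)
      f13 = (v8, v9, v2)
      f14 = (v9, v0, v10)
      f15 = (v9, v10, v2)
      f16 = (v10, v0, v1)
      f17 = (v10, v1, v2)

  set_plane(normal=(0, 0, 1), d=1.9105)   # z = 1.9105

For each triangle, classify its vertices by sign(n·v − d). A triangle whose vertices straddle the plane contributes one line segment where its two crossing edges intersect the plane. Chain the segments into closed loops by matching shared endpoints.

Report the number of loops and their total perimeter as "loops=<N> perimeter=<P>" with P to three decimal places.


Straddling triangles (9 of 18):
  (v1,v3,v2) [--+] → (0.616397, 0.517188, 1.9105)–(0.804629, 0, 1.9105)  len=0.5504
  (v3,v4,v2) [--+] → (0.13974, 0.792388, 1.9105)–(0.616397, 0.517188, 1.9105)  len=0.5504
  (v4,v5,v2) [--+] → (-0.402314, 0.696817, 1.9105)–(0.13974, 0.792388, 1.9105)  len=0.5504
  (v5,v6,v2) [--+] → (-0.756094, 0.2752, 1.9105)–(-0.402314, 0.696817, 1.9105)  len=0.5504
  (v6,v7,v2) [--+] → (-0.756094, -0.2752, 1.9105)–(-0.756094, 0.2752, 1.9105)  len=0.5504
  (v7,v8,v2) [--+] → (-0.402314, -0.696817, 1.9105)–(-0.756094, -0.2752, 1.9105)  len=0.5504
  (v8,v9,v2) [--+] → (0.13974, -0.792388, 1.9105)–(-0.402314, -0.696817, 1.9105)  len=0.5504
  (v9,v10,v2) [--+] → (0.616397, -0.517188, 1.9105)–(0.13974, -0.792388, 1.9105)  len=0.5504
  (v10,v1,v2) [--+] → (0.804629, 0, 1.9105)–(0.616397, -0.517188, 1.9105)  len=0.5504

Chained into 1 loop(s):
  loop 1: 9 segments, perimeter = 4.9535
Total perimeter = 4.954

loops=1 perimeter=4.954


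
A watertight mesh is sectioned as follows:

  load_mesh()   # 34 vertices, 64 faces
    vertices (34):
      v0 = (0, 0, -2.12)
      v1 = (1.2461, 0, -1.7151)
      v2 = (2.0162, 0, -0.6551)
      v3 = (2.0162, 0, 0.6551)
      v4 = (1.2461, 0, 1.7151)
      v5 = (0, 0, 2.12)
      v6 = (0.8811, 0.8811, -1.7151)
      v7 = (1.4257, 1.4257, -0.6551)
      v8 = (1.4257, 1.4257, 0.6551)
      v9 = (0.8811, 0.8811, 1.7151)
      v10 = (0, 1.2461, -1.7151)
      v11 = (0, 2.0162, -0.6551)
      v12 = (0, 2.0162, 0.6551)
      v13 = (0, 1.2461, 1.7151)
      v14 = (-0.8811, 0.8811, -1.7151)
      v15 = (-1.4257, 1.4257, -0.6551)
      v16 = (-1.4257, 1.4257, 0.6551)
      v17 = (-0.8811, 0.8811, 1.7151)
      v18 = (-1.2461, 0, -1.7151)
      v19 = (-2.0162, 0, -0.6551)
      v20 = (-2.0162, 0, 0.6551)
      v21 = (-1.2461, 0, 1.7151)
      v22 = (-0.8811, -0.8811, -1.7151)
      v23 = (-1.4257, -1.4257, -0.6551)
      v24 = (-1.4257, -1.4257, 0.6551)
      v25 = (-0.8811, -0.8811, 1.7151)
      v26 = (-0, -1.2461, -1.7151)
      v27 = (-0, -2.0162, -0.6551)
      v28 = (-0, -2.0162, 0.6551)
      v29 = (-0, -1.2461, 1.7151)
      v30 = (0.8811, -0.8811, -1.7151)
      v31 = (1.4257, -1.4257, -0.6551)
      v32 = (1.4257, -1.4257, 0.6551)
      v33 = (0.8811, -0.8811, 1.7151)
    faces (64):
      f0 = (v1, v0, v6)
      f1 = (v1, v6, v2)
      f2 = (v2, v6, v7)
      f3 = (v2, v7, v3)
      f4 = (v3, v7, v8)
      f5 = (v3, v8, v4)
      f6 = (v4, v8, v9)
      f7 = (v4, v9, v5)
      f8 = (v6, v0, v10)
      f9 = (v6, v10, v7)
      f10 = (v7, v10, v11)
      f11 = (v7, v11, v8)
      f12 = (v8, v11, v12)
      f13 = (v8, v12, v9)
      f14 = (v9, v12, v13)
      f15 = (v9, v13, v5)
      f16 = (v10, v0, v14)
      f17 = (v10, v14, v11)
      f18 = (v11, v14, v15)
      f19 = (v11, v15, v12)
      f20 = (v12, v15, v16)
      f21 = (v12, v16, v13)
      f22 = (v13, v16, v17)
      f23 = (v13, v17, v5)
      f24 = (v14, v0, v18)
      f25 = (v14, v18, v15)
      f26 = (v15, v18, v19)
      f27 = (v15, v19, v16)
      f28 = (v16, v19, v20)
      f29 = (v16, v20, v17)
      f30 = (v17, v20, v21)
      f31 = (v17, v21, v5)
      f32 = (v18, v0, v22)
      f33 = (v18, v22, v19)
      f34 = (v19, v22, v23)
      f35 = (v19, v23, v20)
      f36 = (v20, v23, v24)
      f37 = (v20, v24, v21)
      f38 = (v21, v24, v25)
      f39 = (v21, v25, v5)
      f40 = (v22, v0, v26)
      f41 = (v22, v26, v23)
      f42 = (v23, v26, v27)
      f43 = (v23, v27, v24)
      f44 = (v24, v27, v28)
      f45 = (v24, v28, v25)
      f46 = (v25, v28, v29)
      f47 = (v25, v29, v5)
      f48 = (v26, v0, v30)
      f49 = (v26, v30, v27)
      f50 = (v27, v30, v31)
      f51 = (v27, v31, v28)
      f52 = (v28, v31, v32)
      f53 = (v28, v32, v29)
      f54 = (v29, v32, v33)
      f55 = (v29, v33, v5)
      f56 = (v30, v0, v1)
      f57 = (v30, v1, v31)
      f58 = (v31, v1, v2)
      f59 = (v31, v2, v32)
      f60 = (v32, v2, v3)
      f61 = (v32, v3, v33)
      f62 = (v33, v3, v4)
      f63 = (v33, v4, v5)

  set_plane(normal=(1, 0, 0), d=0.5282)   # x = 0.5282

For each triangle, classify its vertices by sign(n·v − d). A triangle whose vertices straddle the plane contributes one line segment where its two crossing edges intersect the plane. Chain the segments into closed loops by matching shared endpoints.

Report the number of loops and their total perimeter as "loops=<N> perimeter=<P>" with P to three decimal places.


Straddling triangles (20 of 64):
  (v1,v0,v6) [+-+] → (0.5282, 0, -1.94837)–(0.5282, 0.5282, -1.87727)  len=0.5330
  (v4,v9,v5) [++-] → (0.5282, 0.5282, 1.87727)–(0.5282, 0, 1.94837)  len=0.5330
  (v6,v0,v10) [+--] → (0.5282, 0.5282, -1.87727)–(0.5282, 1.02729, -1.7151)  len=0.5248
  (v6,v10,v7) [+-+] → (0.5282, 1.02729, -1.7151)–(0.5282, 1.31264, -1.32239)  len=0.4854
  (v7,v10,v11) [+--] → (0.5282, 1.31264, -1.32239)–(0.5282, 1.79743, -0.6551)  len=0.8248
  (v7,v11,v8) [+-+] → (0.5282, 1.79743, -0.6551)–(0.5282, 1.79743, -0.169691)  len=0.4854
  (v8,v11,v12) [+--] → (0.5282, 1.79743, -0.169691)–(0.5282, 1.79743, 0.6551)  len=0.8248
  (v8,v12,v9) [+-+] → (0.5282, 1.79743, 0.6551)–(0.5282, 1.33573, 1.29055)  len=0.7855
  (v9,v12,v13) [+--] → (0.5282, 1.33573, 1.29055)–(0.5282, 1.02729, 1.7151)  len=0.5248
  (v9,v13,v5) [+--] → (0.5282, 1.02729, 1.7151)–(0.5282, 0.5282, 1.87727)  len=0.5248
  (v26,v0,v30) [--+] → (0.5282, -0.5282, -1.87727)–(0.5282, -1.02729, -1.7151)  len=0.5248
  (v26,v30,v27) [-+-] → (0.5282, -1.02729, -1.7151)–(0.5282, -1.33573, -1.29055)  len=0.5248
  (v27,v30,v31) [-++] → (0.5282, -1.33573, -1.29055)–(0.5282, -1.79743, -0.6551)  len=0.7855
  (v27,v31,v28) [-+-] → (0.5282, -1.79743, -0.6551)–(0.5282, -1.79743, 0.169691)  len=0.8248
  (v28,v31,v32) [-++] → (0.5282, -1.79743, 0.169691)–(0.5282, -1.79743, 0.6551)  len=0.4854
  (v28,v32,v29) [-+-] → (0.5282, -1.79743, 0.6551)–(0.5282, -1.31264, 1.32239)  len=0.8248
  (v29,v32,v33) [-++] → (0.5282, -1.31264, 1.32239)–(0.5282, -1.02729, 1.7151)  len=0.4854
  (v29,v33,v5) [-+-] → (0.5282, -1.02729, 1.7151)–(0.5282, -0.5282, 1.87727)  len=0.5248
  (v30,v0,v1) [+-+] → (0.5282, -0.5282, -1.87727)–(0.5282, 0, -1.94837)  len=0.5330
  (v33,v4,v5) [++-] → (0.5282, 0, 1.94837)–(0.5282, -0.5282, 1.87727)  len=0.5330

Chained into 1 loop(s):
  loop 1: 20 segments, perimeter = 12.0923
Total perimeter = 12.092

loops=1 perimeter=12.092


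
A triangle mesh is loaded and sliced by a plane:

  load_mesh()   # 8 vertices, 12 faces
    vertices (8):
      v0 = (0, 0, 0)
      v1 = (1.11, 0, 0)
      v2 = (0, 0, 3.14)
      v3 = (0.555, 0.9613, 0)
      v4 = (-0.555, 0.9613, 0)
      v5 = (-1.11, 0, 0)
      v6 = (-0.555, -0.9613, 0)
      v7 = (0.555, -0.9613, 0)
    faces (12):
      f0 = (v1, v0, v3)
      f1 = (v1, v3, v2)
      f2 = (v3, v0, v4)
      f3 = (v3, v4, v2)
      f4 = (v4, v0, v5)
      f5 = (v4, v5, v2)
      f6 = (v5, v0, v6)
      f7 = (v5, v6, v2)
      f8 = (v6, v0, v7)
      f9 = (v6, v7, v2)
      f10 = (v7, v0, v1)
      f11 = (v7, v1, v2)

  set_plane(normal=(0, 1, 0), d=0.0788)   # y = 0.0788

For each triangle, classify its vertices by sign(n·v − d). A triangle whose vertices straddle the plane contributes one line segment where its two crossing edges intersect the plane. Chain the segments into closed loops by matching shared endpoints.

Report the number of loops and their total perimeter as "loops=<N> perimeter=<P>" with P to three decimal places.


Straddling triangles (6 of 12):
  (v1,v0,v3) [--+] → (0.0454946, 0.0788, 0)–(1.06451, 0.0788, 0)  len=1.0190
  (v1,v3,v2) [-+-] → (1.06451, 0.0788, 0)–(0.0454946, 0.0788, 2.88261)  len=3.0574
  (v3,v0,v4) [+-+] → (0.0454946, 0.0788, 0)–(-0.0454946, 0.0788, 0)  len=0.0910
  (v3,v4,v2) [++-] → (-0.0454946, 0.0788, 2.88261)–(0.0454946, 0.0788, 2.88261)  len=0.0910
  (v4,v0,v5) [+--] → (-0.0454946, 0.0788, 0)–(-1.06451, 0.0788, 0)  len=1.0190
  (v4,v5,v2) [+--] → (-1.06451, 0.0788, 0)–(-0.0454946, 0.0788, 2.88261)  len=3.0574

Chained into 1 loop(s):
  loop 1: 6 segments, perimeter = 8.3348
Total perimeter = 8.335

loops=1 perimeter=8.335


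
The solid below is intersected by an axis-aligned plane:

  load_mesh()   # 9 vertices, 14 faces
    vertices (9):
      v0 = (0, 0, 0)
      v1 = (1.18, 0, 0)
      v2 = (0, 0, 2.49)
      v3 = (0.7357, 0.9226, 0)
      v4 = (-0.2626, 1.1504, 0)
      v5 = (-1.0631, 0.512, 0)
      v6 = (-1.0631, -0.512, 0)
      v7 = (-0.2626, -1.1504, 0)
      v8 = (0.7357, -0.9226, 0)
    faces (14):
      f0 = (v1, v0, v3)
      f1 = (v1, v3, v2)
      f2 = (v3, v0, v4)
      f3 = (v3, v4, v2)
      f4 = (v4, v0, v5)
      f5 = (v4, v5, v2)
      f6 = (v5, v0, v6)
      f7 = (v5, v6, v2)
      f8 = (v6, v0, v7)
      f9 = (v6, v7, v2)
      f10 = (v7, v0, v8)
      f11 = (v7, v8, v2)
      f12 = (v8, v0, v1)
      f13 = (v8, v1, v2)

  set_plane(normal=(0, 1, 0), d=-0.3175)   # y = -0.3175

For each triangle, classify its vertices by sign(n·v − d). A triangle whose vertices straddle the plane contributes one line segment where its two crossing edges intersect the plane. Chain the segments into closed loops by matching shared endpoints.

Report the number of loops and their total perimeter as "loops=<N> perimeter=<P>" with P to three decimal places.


loops=1 perimeter=6.332

Straddling triangles (8 of 14):
  (v5,v0,v6) [++-] → (-0.659247, -0.3175, 0)–(-1.0631, -0.3175, 0)  len=0.4039
  (v5,v6,v2) [+-+] → (-1.0631, -0.3175, 0)–(-0.659247, -0.3175, 0.945908)  len=1.0285
  (v6,v0,v7) [-+-] → (-0.659247, -0.3175, 0)–(-0.0724752, -0.3175, 0)  len=0.5868
  (v6,v7,v2) [--+] → (-0.0724752, -0.3175, 1.80278)–(-0.659247, -0.3175, 0.945908)  len=1.0385
  (v7,v0,v8) [-+-] → (-0.0724752, -0.3175, 0)–(0.253181, -0.3175, 0)  len=0.3257
  (v7,v8,v2) [--+] → (0.253181, -0.3175, 1.6331)–(-0.0724752, -0.3175, 1.80278)  len=0.3672
  (v8,v0,v1) [-++] → (0.253181, -0.3175, 0)–(1.0271, -0.3175, 0)  len=0.7739
  (v8,v1,v2) [-++] → (1.0271, -0.3175, 0)–(0.253181, -0.3175, 1.6331)  len=1.8072

Chained into 1 loop(s):
  loop 1: 8 segments, perimeter = 6.3316
Total perimeter = 6.332


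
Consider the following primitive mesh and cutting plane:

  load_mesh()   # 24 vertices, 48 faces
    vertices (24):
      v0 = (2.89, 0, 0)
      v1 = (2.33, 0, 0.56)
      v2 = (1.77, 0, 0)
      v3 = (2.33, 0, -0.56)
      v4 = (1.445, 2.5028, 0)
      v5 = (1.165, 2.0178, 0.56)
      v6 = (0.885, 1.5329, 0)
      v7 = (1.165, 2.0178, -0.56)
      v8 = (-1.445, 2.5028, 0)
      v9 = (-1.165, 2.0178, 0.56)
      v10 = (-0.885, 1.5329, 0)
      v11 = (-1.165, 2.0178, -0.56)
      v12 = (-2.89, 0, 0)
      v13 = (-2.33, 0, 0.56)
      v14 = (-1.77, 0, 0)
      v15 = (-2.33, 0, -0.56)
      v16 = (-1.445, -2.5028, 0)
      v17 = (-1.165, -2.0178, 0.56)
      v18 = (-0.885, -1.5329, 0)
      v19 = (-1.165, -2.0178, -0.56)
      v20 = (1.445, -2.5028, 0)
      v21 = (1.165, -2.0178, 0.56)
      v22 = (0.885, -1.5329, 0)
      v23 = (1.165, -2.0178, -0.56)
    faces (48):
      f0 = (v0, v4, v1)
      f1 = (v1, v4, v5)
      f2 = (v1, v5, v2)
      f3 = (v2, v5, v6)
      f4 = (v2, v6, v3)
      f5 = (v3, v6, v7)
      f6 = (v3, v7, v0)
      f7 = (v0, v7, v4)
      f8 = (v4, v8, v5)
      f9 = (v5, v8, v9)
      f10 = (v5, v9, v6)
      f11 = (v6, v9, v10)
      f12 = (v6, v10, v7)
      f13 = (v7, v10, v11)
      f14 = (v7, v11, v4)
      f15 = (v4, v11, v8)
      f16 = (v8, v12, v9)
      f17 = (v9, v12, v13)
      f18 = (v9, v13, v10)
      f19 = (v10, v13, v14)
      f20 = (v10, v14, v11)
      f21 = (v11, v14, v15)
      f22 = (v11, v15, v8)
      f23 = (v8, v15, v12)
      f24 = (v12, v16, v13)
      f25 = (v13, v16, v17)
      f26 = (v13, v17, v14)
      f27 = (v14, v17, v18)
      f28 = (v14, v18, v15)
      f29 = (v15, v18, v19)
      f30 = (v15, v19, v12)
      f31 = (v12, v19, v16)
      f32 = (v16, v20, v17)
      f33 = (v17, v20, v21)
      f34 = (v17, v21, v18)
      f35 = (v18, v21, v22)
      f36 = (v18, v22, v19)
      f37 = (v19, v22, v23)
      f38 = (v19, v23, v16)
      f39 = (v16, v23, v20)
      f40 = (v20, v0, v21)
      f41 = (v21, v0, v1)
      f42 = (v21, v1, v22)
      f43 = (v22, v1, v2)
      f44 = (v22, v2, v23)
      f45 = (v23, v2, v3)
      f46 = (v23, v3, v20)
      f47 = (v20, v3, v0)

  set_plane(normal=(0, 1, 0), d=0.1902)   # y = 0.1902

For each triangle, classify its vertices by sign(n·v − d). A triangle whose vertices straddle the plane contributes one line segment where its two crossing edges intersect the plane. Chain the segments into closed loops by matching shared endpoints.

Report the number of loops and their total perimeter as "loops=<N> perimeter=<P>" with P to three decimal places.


Straddling triangles (16 of 48):
  (v0,v4,v1) [-+-] → (2.78019, 0.1902, 0)–(2.26274, 0.1902, 0.517443)  len=0.7318
  (v1,v4,v5) [-++] → (2.26274, 0.1902, 0.517443)–(2.22019, 0.1902, 0.56)  len=0.0602
  (v1,v5,v2) [-+-] → (2.22019, 0.1902, 0.56)–(1.71297, 0.1902, 0.0527862)  len=0.7173
  (v2,v5,v6) [-++] → (1.71297, 0.1902, 0.0527862)–(1.66019, 0.1902, 0)  len=0.0746
  (v2,v6,v3) [-+-] → (1.66019, 0.1902, 0)–(2.15071, 0.1902, -0.490516)  len=0.6937
  (v3,v6,v7) [-++] → (2.15071, 0.1902, -0.490516)–(2.22019, 0.1902, -0.56)  len=0.0983
  (v3,v7,v0) [-+-] → (2.22019, 0.1902, -0.56)–(2.7274, 0.1902, -0.0527862)  len=0.7173
  (v0,v7,v4) [-++] → (2.7274, 0.1902, -0.0527862)–(2.78019, 0.1902, 0)  len=0.0747
  (v8,v12,v9) [+-+] → (-2.78019, 0.1902, 0)–(-2.7274, 0.1902, 0.0527862)  len=0.0747
  (v9,v12,v13) [+--] → (-2.7274, 0.1902, 0.0527862)–(-2.22019, 0.1902, 0.56)  len=0.7173
  (v9,v13,v10) [+-+] → (-2.22019, 0.1902, 0.56)–(-2.15071, 0.1902, 0.490516)  len=0.0983
  (v10,v13,v14) [+--] → (-2.15071, 0.1902, 0.490516)–(-1.66019, 0.1902, 0)  len=0.6937
  (v10,v14,v11) [+-+] → (-1.66019, 0.1902, 0)–(-1.71297, 0.1902, -0.0527862)  len=0.0746
  (v11,v14,v15) [+--] → (-1.71297, 0.1902, -0.0527862)–(-2.22019, 0.1902, -0.56)  len=0.7173
  (v11,v15,v8) [+-+] → (-2.22019, 0.1902, -0.56)–(-2.26274, 0.1902, -0.517443)  len=0.0602
  (v8,v15,v12) [+--] → (-2.26274, 0.1902, -0.517443)–(-2.78019, 0.1902, 0)  len=0.7318

Chained into 2 loop(s):
  loop 1: 8 segments, perimeter = 3.1678
  loop 2: 8 segments, perimeter = 3.1678
Total perimeter = 6.336

loops=2 perimeter=6.336


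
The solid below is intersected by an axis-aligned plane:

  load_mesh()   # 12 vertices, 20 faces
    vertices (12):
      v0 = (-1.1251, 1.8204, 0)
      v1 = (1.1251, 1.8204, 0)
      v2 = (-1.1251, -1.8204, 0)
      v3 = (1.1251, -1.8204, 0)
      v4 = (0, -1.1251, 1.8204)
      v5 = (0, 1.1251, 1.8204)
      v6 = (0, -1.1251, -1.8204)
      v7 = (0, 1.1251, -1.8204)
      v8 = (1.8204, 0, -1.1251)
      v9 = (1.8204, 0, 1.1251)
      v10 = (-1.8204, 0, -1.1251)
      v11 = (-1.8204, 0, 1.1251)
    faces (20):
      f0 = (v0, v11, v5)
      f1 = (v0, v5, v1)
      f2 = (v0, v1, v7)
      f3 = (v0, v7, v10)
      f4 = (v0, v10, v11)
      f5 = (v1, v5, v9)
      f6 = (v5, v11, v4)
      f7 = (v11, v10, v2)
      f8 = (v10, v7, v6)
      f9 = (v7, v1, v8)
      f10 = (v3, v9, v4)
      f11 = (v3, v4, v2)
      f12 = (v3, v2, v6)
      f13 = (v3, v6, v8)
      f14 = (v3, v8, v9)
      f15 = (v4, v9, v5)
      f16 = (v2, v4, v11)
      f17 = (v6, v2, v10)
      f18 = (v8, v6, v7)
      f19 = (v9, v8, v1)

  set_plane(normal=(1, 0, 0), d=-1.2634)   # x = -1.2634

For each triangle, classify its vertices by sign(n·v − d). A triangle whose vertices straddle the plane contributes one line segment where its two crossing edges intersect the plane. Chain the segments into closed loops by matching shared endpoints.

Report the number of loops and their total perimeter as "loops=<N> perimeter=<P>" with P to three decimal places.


loops=1 perimeter=8.574

Straddling triangles (8 of 20):
  (v0,v11,v5) [+-+] → (-1.2634, 1.45831, 0.22379)–(-1.2634, 0.344254, 1.33785)  len=1.5755
  (v0,v7,v10) [++-] → (-1.2634, 0.344254, -1.33785)–(-1.2634, 1.45831, -0.22379)  len=1.5755
  (v0,v10,v11) [+--] → (-1.2634, 1.45831, -0.22379)–(-1.2634, 1.45831, 0.22379)  len=0.4476
  (v5,v11,v4) [+-+] → (-1.2634, 0.344254, 1.33785)–(-1.2634, -0.344254, 1.33785)  len=0.6885
  (v11,v10,v2) [--+] → (-1.2634, -1.45831, -0.22379)–(-1.2634, -1.45831, 0.22379)  len=0.4476
  (v10,v7,v6) [-++] → (-1.2634, 0.344254, -1.33785)–(-1.2634, -0.344254, -1.33785)  len=0.6885
  (v2,v4,v11) [++-] → (-1.2634, -0.344254, 1.33785)–(-1.2634, -1.45831, 0.22379)  len=1.5755
  (v6,v2,v10) [++-] → (-1.2634, -1.45831, -0.22379)–(-1.2634, -0.344254, -1.33785)  len=1.5755

Chained into 1 loop(s):
  loop 1: 8 segments, perimeter = 8.5742
Total perimeter = 8.574


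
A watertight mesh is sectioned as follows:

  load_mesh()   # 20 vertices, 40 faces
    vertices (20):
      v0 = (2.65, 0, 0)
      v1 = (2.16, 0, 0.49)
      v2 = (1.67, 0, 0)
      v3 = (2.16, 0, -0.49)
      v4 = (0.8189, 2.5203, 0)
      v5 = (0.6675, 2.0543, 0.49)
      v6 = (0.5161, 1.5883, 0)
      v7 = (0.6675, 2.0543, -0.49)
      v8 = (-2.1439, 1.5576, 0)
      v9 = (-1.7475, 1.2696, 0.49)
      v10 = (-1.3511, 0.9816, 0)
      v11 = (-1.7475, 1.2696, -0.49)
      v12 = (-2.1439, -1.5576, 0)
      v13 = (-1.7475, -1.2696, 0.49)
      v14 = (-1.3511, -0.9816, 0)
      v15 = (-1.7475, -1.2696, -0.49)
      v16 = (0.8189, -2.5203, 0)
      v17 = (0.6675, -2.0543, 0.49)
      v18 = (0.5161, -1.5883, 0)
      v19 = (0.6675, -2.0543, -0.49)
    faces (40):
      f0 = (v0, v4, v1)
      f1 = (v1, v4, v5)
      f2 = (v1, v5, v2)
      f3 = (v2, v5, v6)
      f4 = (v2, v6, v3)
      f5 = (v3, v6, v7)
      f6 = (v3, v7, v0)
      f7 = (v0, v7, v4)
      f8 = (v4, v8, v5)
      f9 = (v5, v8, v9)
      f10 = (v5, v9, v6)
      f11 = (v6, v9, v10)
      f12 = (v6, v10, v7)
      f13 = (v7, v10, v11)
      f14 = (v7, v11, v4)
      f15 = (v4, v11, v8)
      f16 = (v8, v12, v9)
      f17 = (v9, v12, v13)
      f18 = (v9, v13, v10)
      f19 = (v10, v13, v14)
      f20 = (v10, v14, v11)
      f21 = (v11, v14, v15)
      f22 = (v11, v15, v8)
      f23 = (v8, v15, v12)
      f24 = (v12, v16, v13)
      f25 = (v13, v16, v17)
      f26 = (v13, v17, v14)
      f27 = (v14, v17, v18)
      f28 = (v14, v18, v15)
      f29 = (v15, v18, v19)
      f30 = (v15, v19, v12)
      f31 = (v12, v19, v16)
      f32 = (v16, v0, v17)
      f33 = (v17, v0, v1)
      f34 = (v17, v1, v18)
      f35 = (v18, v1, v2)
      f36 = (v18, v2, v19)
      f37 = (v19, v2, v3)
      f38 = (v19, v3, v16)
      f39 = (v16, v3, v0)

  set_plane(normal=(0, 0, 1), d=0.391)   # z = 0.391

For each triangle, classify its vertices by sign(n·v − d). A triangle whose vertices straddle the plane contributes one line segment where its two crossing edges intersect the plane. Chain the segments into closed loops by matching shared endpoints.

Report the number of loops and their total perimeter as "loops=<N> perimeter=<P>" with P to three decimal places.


Straddling triangles (20 of 40):
  (v0,v4,v1) [--+] → (1.88904, 0.509203, 0.391)–(2.259, 0, 0.391)  len=0.6294
  (v1,v4,v5) [+-+] → (1.88904, 0.509203, 0.391)–(0.698089, 2.14845, 0.391)  len=2.0262
  (v1,v5,v2) [++-] → (0.870046, 1.63925, 0.391)–(2.061, 0, 0.391)  len=2.0262
  (v2,v5,v6) [-+-] → (0.870046, 1.63925, 0.391)–(0.636911, 1.96015, 0.391)  len=0.3966
  (v4,v8,v5) [--+] → (0.0994824, 1.95395, 0.391)–(0.698089, 2.14845, 0.391)  len=0.6294
  (v5,v8,v9) [+-+] → (0.0994824, 1.95395, 0.391)–(-1.82759, 1.32779, 0.391)  len=2.0262
  (v5,v9,v6) [++-] → (-1.29016, 1.33399, 0.391)–(0.636911, 1.96015, 0.391)  len=2.0262
  (v6,v9,v10) [-+-] → (-1.29016, 1.33399, 0.391)–(-1.66741, 1.21141, 0.391)  len=0.3967
  (v8,v12,v9) [--+] → (-1.82759, 0.69839, 0.391)–(-1.82759, 1.32779, 0.391)  len=0.6294
  (v9,v12,v13) [+-+] → (-1.82759, 0.69839, 0.391)–(-1.82759, -1.32779, 0.391)  len=2.0262
  (v9,v13,v10) [++-] → (-1.66741, -0.814766, 0.391)–(-1.66741, 1.21141, 0.391)  len=2.0262
  (v10,v13,v14) [-+-] → (-1.66741, -0.814766, 0.391)–(-1.66741, -1.21141, 0.391)  len=0.3966
  (v12,v16,v13) [--+] → (-1.22898, -1.52229, 0.391)–(-1.82759, -1.32779, 0.391)  len=0.6294
  (v13,v16,v17) [+-+] → (-1.22898, -1.52229, 0.391)–(0.698089, -2.14845, 0.391)  len=2.0262
  (v13,v17,v14) [++-] → (0.25966, -1.83757, 0.391)–(-1.66741, -1.21141, 0.391)  len=2.0262
  (v14,v17,v18) [-+-] → (0.25966, -1.83757, 0.391)–(0.636911, -1.96015, 0.391)  len=0.3967
  (v16,v0,v17) [--+] → (1.06805, -1.63925, 0.391)–(0.698089, -2.14845, 0.391)  len=0.6294
  (v17,v0,v1) [+-+] → (1.06805, -1.63925, 0.391)–(2.259, 0, 0.391)  len=2.0262
  (v17,v1,v18) [++-] → (1.82787, -0.320901, 0.391)–(0.636911, -1.96015, 0.391)  len=2.0262
  (v18,v1,v2) [-+-] → (1.82787, -0.320901, 0.391)–(2.061, 0, 0.391)  len=0.3966

Chained into 2 loop(s):
  loop 1: 10 segments, perimeter = 13.2781
  loop 2: 10 segments, perimeter = 12.1144
Total perimeter = 25.392

loops=2 perimeter=25.392


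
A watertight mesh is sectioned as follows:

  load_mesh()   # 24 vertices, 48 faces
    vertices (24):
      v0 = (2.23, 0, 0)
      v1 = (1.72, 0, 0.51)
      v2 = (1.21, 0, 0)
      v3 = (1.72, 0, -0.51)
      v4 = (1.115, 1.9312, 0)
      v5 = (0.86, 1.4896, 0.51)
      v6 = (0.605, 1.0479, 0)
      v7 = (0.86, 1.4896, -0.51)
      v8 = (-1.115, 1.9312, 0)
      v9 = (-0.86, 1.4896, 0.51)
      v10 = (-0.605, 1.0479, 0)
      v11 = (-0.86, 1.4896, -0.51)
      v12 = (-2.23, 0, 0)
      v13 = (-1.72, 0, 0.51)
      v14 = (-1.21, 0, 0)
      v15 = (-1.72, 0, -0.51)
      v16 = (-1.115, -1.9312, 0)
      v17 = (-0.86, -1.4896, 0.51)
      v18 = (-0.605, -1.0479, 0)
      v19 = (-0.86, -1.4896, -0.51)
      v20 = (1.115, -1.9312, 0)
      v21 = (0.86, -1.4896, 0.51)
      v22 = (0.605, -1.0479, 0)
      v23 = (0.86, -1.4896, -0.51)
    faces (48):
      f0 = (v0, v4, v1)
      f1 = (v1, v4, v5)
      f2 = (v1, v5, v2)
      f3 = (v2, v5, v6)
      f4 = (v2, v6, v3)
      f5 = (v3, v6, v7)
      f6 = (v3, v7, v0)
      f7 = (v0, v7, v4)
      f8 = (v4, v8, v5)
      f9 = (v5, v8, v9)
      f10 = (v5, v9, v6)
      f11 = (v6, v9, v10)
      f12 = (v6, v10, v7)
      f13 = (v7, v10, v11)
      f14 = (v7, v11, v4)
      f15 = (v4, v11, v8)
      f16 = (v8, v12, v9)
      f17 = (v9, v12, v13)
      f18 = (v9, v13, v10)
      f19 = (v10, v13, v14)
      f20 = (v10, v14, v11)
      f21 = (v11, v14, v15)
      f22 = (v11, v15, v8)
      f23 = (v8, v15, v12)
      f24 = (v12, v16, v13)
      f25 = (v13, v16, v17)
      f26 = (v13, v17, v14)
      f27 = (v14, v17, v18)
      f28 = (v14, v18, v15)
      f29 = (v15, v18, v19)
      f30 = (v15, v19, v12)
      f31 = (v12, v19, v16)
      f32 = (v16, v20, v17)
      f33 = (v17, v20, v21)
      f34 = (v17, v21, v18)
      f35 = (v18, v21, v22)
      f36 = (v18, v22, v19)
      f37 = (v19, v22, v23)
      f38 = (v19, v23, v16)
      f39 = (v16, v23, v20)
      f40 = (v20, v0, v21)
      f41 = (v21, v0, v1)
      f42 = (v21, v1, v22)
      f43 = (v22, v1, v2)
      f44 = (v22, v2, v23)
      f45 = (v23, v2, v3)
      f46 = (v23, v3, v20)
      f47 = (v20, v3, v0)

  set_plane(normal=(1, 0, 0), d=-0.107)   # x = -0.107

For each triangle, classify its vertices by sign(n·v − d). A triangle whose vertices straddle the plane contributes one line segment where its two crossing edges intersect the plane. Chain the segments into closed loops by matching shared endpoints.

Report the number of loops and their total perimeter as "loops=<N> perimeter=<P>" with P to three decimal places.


loops=2 perimeter=5.397

Straddling triangles (16 of 48):
  (v4,v8,v5) [+-+] → (-0.107, 1.9312, 0)–(-0.107, 1.70582, 0.260294)  len=0.3443
  (v5,v8,v9) [+--] → (-0.107, 1.70582, 0.260294)–(-0.107, 1.4896, 0.51)  len=0.3303
  (v5,v9,v6) [+-+] → (-0.107, 1.4896, 0.51)–(-0.107, 1.26257, 0.247863)  len=0.3468
  (v6,v9,v10) [+--] → (-0.107, 1.26257, 0.247863)–(-0.107, 1.0479, 0)  len=0.3279
  (v6,v10,v7) [+-+] → (-0.107, 1.0479, 0)–(-0.107, 1.19805, -0.173365)  len=0.2293
  (v7,v10,v11) [+--] → (-0.107, 1.19805, -0.173365)–(-0.107, 1.4896, -0.51)  len=0.4453
  (v7,v11,v4) [+-+] → (-0.107, 1.4896, -0.51)–(-0.107, 1.65797, -0.315554)  len=0.2572
  (v4,v11,v8) [+--] → (-0.107, 1.65797, -0.315554)–(-0.107, 1.9312, 0)  len=0.4174
  (v16,v20,v17) [-+-] → (-0.107, -1.9312, 0)–(-0.107, -1.65797, 0.315554)  len=0.4174
  (v17,v20,v21) [-++] → (-0.107, -1.65797, 0.315554)–(-0.107, -1.4896, 0.51)  len=0.2572
  (v17,v21,v18) [-+-] → (-0.107, -1.4896, 0.51)–(-0.107, -1.19805, 0.173365)  len=0.4453
  (v18,v21,v22) [-++] → (-0.107, -1.19805, 0.173365)–(-0.107, -1.0479, 0)  len=0.2293
  (v18,v22,v19) [-+-] → (-0.107, -1.0479, 0)–(-0.107, -1.26257, -0.247863)  len=0.3279
  (v19,v22,v23) [-++] → (-0.107, -1.26257, -0.247863)–(-0.107, -1.4896, -0.51)  len=0.3468
  (v19,v23,v16) [-+-] → (-0.107, -1.4896, -0.51)–(-0.107, -1.70582, -0.260294)  len=0.3303
  (v16,v23,v20) [-++] → (-0.107, -1.70582, -0.260294)–(-0.107, -1.9312, 0)  len=0.3443

Chained into 2 loop(s):
  loop 1: 8 segments, perimeter = 2.6986
  loop 2: 8 segments, perimeter = 2.6986
Total perimeter = 5.397
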